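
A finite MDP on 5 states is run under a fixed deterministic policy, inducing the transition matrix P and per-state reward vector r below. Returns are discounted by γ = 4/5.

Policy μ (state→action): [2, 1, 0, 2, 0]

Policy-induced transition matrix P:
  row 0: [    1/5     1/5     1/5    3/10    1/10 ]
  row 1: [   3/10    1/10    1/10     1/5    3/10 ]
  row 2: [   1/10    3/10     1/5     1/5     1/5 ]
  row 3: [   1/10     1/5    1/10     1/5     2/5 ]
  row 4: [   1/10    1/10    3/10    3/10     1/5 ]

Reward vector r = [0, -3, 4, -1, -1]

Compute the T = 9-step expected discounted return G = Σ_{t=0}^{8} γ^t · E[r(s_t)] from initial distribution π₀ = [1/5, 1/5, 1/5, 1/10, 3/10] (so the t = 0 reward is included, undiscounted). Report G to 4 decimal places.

t=0: π = [0.2000, 0.2000, 0.2000, 0.1000, 0.3000], E[r] = -0.2000, γ^t·E[r] = -0.200000, running G = -0.200000
t=1: π = [0.1600, 0.1700, 0.2000, 0.2500, 0.2200], E[r] = -0.1800, γ^t·E[r] = -0.144000, running G = -0.344000
t=2: π = [0.1500, 0.1810, 0.1800, 0.2380, 0.2510], E[r] = -0.3120, γ^t·E[r] = -0.199680, running G = -0.543680
t=3: π = [0.1512, 0.1748, 0.1832, 0.2401, 0.2507], E[r] = -0.2824, γ^t·E[r] = -0.144589, running G = -0.688269
t=4: π = [0.1501, 0.1758, 0.1836, 0.2402, 0.2504], E[r] = -0.2836, γ^t·E[r] = -0.116146, running G = -0.804415
t=5: π = [0.1502, 0.1757, 0.1834, 0.2400, 0.2506], E[r] = -0.2841, γ^t·E[r] = -0.093098, running G = -0.897513
t=6: π = [0.1502, 0.1757, 0.1835, 0.2401, 0.2506], E[r] = -0.2838, γ^t·E[r] = -0.074408, running G = -0.971922
t=7: π = [0.1502, 0.1757, 0.1835, 0.2401, 0.2506], E[r] = -0.2839, γ^t·E[r] = -0.059536, running G = -1.031458
t=8: π = [0.1502, 0.1757, 0.1835, 0.2401, 0.2506], E[r] = -0.2839, γ^t·E[r] = -0.047629, running G = -1.079087

G = -1.0791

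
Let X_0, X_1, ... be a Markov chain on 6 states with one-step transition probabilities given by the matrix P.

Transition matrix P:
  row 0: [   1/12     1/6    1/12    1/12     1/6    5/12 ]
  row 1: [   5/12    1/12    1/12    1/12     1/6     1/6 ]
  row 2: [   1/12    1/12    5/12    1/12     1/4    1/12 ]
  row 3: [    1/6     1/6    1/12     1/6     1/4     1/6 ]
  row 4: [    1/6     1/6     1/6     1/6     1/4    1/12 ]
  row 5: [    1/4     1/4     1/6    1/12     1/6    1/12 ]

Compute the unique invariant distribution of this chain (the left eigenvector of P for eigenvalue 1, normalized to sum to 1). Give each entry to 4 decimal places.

Balance equations π_j = Σ_i π_i·P[i][j]:
  π_0 = 1/12·π_0 + 5/12·π_1 + 1/12·π_2 + 1/6·π_3 + 1/6·π_4 + 1/4·π_5
  π_1 = 1/6·π_0 + 1/12·π_1 + 1/12·π_2 + 1/6·π_3 + 1/6·π_4 + 1/4·π_5
  π_2 = 1/12·π_0 + 1/12·π_1 + 5/12·π_2 + 1/12·π_3 + 1/6·π_4 + 1/6·π_5
  π_3 = 1/12·π_0 + 1/12·π_1 + 1/12·π_2 + 1/6·π_3 + 1/6·π_4 + 1/12·π_5
  π_4 = 1/6·π_0 + 1/6·π_1 + 1/4·π_2 + 1/4·π_3 + 1/4·π_4 + 1/6·π_5
  normalize: π_0 + π_1 + π_2 + π_3 + π_4 + π_5 = 1
Solving the linear system gives exactly π = [6512/34455, 5291/34455, 395/2297, 3782/34455, 7147/34455, 5798/34455].

π = [0.1890, 0.1536, 0.1720, 0.1098, 0.2074, 0.1683]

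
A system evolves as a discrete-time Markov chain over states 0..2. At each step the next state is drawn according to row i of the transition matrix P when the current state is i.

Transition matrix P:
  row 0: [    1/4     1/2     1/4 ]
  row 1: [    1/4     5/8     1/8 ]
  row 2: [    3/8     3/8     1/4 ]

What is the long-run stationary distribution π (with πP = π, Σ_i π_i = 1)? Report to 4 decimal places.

π = [0.2727, 0.5455, 0.1818]

Balance equations π_j = Σ_i π_i·P[i][j]:
  π_0 = 1/4·π_0 + 1/4·π_1 + 3/8·π_2
  π_1 = 1/2·π_0 + 5/8·π_1 + 3/8·π_2
  normalize: π_0 + π_1 + π_2 = 1
Solving the linear system gives exactly π = [3/11, 6/11, 2/11].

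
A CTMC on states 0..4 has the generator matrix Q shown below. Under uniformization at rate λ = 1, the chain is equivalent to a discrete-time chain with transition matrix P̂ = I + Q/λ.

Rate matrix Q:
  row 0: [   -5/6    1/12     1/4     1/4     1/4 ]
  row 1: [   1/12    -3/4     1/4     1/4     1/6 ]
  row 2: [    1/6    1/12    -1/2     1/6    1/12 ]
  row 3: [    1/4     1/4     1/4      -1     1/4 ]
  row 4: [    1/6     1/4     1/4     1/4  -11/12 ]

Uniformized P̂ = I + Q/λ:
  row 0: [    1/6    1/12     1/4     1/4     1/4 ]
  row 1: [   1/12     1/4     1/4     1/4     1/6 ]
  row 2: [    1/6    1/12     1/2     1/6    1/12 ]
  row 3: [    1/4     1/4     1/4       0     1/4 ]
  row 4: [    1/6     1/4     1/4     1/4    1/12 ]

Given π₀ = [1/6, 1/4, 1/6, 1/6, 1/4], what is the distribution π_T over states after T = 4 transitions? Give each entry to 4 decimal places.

π = [0.1675, 0.1671, 0.3327, 0.1777, 0.1550]

t=0: π = [0.1667, 0.2500, 0.1667, 0.1667, 0.2500]
t=1: π = [0.1597, 0.1944, 0.2917, 0.1944, 0.1597]
t=2: π = [0.1667, 0.1748, 0.3229, 0.1771, 0.1586]
t=3: π = [0.1669, 0.1684, 0.3307, 0.1788, 0.1552]
t=4: π = [0.1675, 0.1671, 0.3327, 0.1777, 0.1550]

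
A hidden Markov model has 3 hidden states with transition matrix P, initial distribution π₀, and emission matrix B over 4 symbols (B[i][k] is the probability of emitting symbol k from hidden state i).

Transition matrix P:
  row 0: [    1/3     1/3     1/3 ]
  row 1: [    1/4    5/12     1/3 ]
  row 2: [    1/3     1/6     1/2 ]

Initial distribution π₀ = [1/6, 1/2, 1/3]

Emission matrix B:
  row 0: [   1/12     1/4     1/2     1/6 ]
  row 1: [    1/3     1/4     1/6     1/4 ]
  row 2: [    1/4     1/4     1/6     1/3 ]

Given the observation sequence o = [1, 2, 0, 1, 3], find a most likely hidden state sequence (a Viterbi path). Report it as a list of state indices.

t=0: δ = [4.167e-02, 1.250e-01, 8.333e-02]  (obs o_0=1)
t=1: δ = [1.562e-02, 8.681e-03, 6.944e-03]  ψ = [1, 1, 1]  (obs o_1=2)
t=2: δ = [4.340e-04, 1.736e-03, 1.302e-03]  ψ = [0, 0, 0]  (obs o_2=0)
t=3: δ = [1.085e-04, 1.808e-04, 1.628e-04]  ψ = [1, 1, 2]  (obs o_3=1)
t=4: δ = [9.042e-06, 1.884e-05, 2.713e-05]  ψ = [2, 1, 2]  (obs o_4=3)
backtrack: best end state = 2; path = [1, 0, 2, 2, 2]

path = [1, 0, 2, 2, 2]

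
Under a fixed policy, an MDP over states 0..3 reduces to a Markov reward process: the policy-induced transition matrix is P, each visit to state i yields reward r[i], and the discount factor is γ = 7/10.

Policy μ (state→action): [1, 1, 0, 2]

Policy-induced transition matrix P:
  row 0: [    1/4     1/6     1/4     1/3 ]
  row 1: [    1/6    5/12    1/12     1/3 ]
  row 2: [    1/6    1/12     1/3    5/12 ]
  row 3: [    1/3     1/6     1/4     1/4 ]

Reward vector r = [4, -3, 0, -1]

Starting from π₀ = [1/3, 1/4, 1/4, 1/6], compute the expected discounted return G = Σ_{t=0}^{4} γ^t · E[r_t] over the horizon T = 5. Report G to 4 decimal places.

t=0: π = [0.3333, 0.2500, 0.2500, 0.1667], E[r] = 0.4167, γ^t·E[r] = 0.416667, running G = 0.416667
t=1: π = [0.2222, 0.2083, 0.2292, 0.3403], E[r] = -0.0764, γ^t·E[r] = -0.053472, running G = 0.363194
t=2: π = [0.2419, 0.1997, 0.2344, 0.3241], E[r] = 0.0446, γ^t·E[r] = 0.021834, running G = 0.385029
t=3: π = [0.2408, 0.1970, 0.2363, 0.3259], E[r] = 0.0463, γ^t·E[r] = 0.015896, running G = 0.400925
t=4: π = [0.2410, 0.1962, 0.2368, 0.3259], E[r] = 0.0496, γ^t·E[r] = 0.011908, running G = 0.412833

G = 0.4128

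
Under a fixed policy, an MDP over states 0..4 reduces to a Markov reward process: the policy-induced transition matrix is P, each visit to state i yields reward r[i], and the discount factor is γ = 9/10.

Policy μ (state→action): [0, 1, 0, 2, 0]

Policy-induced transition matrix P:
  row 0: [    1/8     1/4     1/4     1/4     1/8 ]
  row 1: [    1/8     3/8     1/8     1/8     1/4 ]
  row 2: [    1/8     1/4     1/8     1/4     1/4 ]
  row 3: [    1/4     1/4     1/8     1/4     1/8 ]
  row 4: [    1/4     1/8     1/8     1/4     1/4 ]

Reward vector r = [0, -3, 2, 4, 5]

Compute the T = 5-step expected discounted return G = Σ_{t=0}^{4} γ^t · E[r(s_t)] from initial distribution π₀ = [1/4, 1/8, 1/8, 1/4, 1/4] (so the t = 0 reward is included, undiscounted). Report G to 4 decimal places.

t=0: π = [0.2500, 0.1250, 0.1250, 0.2500, 0.2500], E[r] = 2.1250, γ^t·E[r] = 2.125000, running G = 2.125000
t=1: π = [0.1875, 0.2344, 0.1563, 0.2344, 0.1875], E[r] = 1.4844, γ^t·E[r] = 1.335938, running G = 3.460938
t=2: π = [0.1777, 0.2559, 0.1484, 0.2207, 0.1973], E[r] = 1.3984, γ^t·E[r] = 1.132734, running G = 4.593672
t=3: π = [0.1772, 0.2573, 0.1472, 0.2180, 0.2002], E[r] = 1.3955, γ^t·E[r] = 1.017325, running G = 5.610997
t=4: π = [0.1773, 0.2571, 0.1472, 0.2178, 0.2006], E[r] = 1.3972, γ^t·E[r] = 0.916694, running G = 6.527691

G = 6.5277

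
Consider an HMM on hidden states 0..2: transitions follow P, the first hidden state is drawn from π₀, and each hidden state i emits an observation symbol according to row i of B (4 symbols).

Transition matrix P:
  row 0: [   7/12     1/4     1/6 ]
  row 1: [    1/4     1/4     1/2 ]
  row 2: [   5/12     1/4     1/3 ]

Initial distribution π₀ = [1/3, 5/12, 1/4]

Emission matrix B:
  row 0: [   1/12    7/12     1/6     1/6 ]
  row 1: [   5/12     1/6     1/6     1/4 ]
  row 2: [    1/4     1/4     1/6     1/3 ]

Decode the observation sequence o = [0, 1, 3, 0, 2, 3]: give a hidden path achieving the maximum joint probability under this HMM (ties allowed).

path = [1, 0, 0, 1, 2, 2]

t=0: δ = [2.778e-02, 1.736e-01, 6.250e-02]  (obs o_0=0)
t=1: δ = [2.532e-02, 7.234e-03, 2.170e-02]  ψ = [1, 1, 1]  (obs o_1=1)
t=2: δ = [2.462e-03, 1.582e-03, 2.411e-03]  ψ = [0, 0, 2]  (obs o_2=3)
t=3: δ = [1.197e-04, 2.564e-04, 2.009e-04]  ψ = [0, 0, 2]  (obs o_3=0)
t=4: δ = [1.395e-05, 1.068e-05, 2.137e-05]  ψ = [2, 1, 1]  (obs o_4=2)
t=5: δ = [1.484e-06, 1.335e-06, 2.374e-06]  ψ = [2, 2, 2]  (obs o_5=3)
backtrack: best end state = 2; path = [1, 0, 0, 1, 2, 2]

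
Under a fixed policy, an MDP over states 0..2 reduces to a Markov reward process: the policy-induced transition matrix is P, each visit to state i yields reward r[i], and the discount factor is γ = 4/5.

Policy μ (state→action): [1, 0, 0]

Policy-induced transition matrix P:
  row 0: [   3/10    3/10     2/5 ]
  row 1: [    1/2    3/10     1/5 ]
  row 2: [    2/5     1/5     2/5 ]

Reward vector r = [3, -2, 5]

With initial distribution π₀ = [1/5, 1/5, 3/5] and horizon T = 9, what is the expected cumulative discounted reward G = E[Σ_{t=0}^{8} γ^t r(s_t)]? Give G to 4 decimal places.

t=0: π = [0.2000, 0.2000, 0.6000], E[r] = 3.2000, γ^t·E[r] = 3.200000, running G = 3.200000
t=1: π = [0.4000, 0.2400, 0.3600], E[r] = 2.5200, γ^t·E[r] = 2.016000, running G = 5.216000
t=2: π = [0.3840, 0.2640, 0.3520], E[r] = 2.3840, γ^t·E[r] = 1.525760, running G = 6.741760
t=3: π = [0.3880, 0.2648, 0.3472], E[r] = 2.3704, γ^t·E[r] = 1.213645, running G = 7.955405
t=4: π = [0.3877, 0.2653, 0.3470], E[r] = 2.3677, γ^t·E[r] = 0.969802, running G = 8.925207
t=5: π = [0.3878, 0.2653, 0.3469], E[r] = 2.3674, γ^t·E[r] = 0.775752, running G = 9.700959
t=6: π = [0.3878, 0.2653, 0.3469], E[r] = 2.3674, γ^t·E[r] = 0.620588, running G = 10.321546
t=7: π = [0.3878, 0.2653, 0.3469], E[r] = 2.3673, γ^t·E[r] = 0.496469, running G = 10.818015
t=8: π = [0.3878, 0.2653, 0.3469], E[r] = 2.3673, γ^t·E[r] = 0.397175, running G = 11.215190

G = 11.2152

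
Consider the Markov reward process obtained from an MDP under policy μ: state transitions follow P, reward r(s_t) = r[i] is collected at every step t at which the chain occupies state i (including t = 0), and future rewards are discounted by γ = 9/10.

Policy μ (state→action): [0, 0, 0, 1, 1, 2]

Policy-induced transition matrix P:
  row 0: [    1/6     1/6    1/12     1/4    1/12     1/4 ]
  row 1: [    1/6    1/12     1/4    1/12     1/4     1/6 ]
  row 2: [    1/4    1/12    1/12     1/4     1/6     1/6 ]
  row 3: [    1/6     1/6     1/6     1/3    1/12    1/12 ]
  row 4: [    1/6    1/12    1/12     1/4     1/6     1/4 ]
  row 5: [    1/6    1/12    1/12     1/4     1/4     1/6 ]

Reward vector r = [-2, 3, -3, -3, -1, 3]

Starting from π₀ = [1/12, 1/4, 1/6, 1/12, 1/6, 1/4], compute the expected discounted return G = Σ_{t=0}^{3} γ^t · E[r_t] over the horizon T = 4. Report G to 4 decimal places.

t=0: π = [0.0833, 0.2500, 0.1667, 0.0833, 0.1667, 0.2500], E[r] = 0.4167, γ^t·E[r] = 0.416667, running G = 0.416667
t=1: π = [0.1806, 0.0972, 0.1319, 0.2153, 0.1944, 0.1806], E[r] = -0.7639, γ^t·E[r] = -0.687500, running G = -0.270833
t=2: π = [0.1777, 0.1163, 0.1175, 0.2517, 0.1568, 0.1800], E[r] = -0.7309, γ^t·E[r] = -0.592031, running G = -0.862865
t=3: π = [0.1765, 0.1191, 0.1237, 0.2516, 0.1556, 0.1736], E[r] = -0.7563, γ^t·E[r] = -0.551355, running G = -1.414220

G = -1.4142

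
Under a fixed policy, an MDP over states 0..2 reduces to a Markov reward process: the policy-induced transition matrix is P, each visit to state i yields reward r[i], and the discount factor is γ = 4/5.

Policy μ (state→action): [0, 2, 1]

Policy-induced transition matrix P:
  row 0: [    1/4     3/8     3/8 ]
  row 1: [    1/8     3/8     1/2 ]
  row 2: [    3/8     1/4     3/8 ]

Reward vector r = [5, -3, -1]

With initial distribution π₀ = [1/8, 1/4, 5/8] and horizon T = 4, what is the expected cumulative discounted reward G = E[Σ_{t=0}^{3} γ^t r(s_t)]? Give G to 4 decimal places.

t=0: π = [0.1250, 0.2500, 0.6250], E[r] = -0.7500, γ^t·E[r] = -0.750000, running G = -0.750000
t=1: π = [0.2969, 0.2969, 0.4063], E[r] = 0.1875, γ^t·E[r] = 0.150000, running G = -0.600000
t=2: π = [0.2637, 0.3242, 0.4121], E[r] = -0.0664, γ^t·E[r] = -0.042500, running G = -0.642500
t=3: π = [0.2610, 0.3235, 0.4155], E[r] = -0.0811, γ^t·E[r] = -0.041500, running G = -0.684000

G = -0.6840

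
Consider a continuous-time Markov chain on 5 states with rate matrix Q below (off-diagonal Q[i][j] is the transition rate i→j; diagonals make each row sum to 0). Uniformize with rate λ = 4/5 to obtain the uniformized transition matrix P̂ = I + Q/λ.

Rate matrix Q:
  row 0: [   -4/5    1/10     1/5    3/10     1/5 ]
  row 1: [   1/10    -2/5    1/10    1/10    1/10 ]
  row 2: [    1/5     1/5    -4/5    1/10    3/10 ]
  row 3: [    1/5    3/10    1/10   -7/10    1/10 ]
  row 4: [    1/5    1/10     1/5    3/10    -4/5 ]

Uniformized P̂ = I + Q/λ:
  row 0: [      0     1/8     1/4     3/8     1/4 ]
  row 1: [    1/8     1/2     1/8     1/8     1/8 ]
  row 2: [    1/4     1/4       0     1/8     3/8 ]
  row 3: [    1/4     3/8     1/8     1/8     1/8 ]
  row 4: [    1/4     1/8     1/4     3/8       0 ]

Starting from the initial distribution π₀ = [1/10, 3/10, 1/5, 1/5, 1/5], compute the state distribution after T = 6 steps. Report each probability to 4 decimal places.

π = [0.1687, 0.3127, 0.1480, 0.2079, 0.1627]

t=0: π = [0.1000, 0.3000, 0.2000, 0.2000, 0.2000]
t=1: π = [0.1875, 0.3125, 0.1375, 0.2000, 0.1625]
t=2: π = [0.1641, 0.3094, 0.1516, 0.2125, 0.1625]
t=3: π = [0.1703, 0.3131, 0.1469, 0.2066, 0.1631]
t=4: π = [0.1683, 0.3124, 0.1483, 0.2083, 0.1626]
t=5: π = [0.1689, 0.3128, 0.1478, 0.2077, 0.1628]
t=6: π = [0.1687, 0.3127, 0.1480, 0.2079, 0.1627]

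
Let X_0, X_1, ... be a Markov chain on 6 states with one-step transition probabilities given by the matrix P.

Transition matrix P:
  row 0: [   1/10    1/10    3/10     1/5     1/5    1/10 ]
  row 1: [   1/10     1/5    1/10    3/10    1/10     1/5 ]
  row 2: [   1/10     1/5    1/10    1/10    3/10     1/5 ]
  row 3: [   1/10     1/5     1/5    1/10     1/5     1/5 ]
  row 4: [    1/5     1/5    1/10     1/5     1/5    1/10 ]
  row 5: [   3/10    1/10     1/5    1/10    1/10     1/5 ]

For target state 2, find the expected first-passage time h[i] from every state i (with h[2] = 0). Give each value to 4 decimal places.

h = [4.9282, 6.0064, 0.0000, 5.5072, 6.0217, 5.2900]

First-step conditioning: h[2] = 0; for i ≠ 2, h[i] = 1 + Σ_k P[i][k]·h[k].
  h[0] = 1 + 1/10·h[0] + 1/10·h[1] + 1/5·h[3] + 1/5·h[4] + 1/10·h[5]
  h[1] = 1 + 1/10·h[0] + 1/5·h[1] + 3/10·h[3] + 1/10·h[4] + 1/5·h[5]
  h[3] = 1 + 1/10·h[0] + 1/5·h[1] + 1/10·h[3] + 1/5·h[4] + 1/5·h[5]
  h[4] = 1 + 1/5·h[0] + 1/5·h[1] + 1/5·h[3] + 1/5·h[4] + 1/10·h[5]
  h[5] = 1 + 3/10·h[0] + 1/10·h[1] + 1/10·h[3] + 1/10·h[4] + 1/5·h[5]
Solving the 5×5 linear system over states ≠ 2 gives exactly h = [90320/18327, 110080/18327, 0, 100930/18327, 110360/18327, 96950/18327] (h[2] = 0 is the target).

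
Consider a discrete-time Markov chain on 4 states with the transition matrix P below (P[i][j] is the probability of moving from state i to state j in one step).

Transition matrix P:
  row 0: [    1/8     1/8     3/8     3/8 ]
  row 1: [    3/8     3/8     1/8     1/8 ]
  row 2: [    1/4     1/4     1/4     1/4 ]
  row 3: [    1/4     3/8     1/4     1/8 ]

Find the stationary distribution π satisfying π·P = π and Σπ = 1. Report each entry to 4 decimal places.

π = [0.2534, 0.2808, 0.2466, 0.2192]

Balance equations π_j = Σ_i π_i·P[i][j]:
  π_0 = 1/8·π_0 + 3/8·π_1 + 1/4·π_2 + 1/4·π_3
  π_1 = 1/8·π_0 + 3/8·π_1 + 1/4·π_2 + 3/8·π_3
  π_2 = 3/8·π_0 + 1/8·π_1 + 1/4·π_2 + 1/4·π_3
  normalize: π_0 + π_1 + π_2 + π_3 = 1
Solving the linear system gives exactly π = [37/146, 41/146, 18/73, 16/73].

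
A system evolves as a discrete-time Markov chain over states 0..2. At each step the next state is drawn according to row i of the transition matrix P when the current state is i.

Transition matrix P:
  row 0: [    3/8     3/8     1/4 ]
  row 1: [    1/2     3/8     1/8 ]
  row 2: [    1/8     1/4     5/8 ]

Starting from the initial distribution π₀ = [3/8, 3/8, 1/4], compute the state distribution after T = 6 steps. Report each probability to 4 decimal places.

t=0: π = [0.3750, 0.3750, 0.2500]
t=1: π = [0.3594, 0.3438, 0.2969]
t=2: π = [0.3438, 0.3379, 0.3184]
t=3: π = [0.3376, 0.3352, 0.3271]
t=4: π = [0.3351, 0.3341, 0.3308]
t=5: π = [0.3341, 0.3337, 0.3323]
t=6: π = [0.3336, 0.3335, 0.3329]

π = [0.3336, 0.3335, 0.3329]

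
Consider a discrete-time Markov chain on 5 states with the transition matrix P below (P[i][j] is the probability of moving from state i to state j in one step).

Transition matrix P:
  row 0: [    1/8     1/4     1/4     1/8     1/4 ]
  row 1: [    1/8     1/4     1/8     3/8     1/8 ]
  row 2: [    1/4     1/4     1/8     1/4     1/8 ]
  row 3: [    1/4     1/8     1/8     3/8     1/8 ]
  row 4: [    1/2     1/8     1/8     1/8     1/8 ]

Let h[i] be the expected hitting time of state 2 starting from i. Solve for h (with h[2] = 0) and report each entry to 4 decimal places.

First-step conditioning: h[2] = 0; for i ≠ 2, h[i] = 1 + Σ_k P[i][k]·h[k].
  h[0] = 1 + 1/8·h[0] + 1/4·h[1] + 1/8·h[3] + 1/4·h[4]
  h[1] = 1 + 1/8·h[0] + 1/4·h[1] + 3/8·h[3] + 1/8·h[4]
  h[3] = 1 + 1/4·h[0] + 1/8·h[1] + 3/8·h[3] + 1/8·h[4]
  h[4] = 1 + 1/2·h[0] + 1/8·h[1] + 1/8·h[3] + 1/8·h[4]
Solving the 4×4 linear system over states ≠ 2 gives exactly h = [442/77, 46/7, 0, 498/77, 44/7] (h[2] = 0 is the target).

h = [5.7403, 6.5714, 0.0000, 6.4675, 6.2857]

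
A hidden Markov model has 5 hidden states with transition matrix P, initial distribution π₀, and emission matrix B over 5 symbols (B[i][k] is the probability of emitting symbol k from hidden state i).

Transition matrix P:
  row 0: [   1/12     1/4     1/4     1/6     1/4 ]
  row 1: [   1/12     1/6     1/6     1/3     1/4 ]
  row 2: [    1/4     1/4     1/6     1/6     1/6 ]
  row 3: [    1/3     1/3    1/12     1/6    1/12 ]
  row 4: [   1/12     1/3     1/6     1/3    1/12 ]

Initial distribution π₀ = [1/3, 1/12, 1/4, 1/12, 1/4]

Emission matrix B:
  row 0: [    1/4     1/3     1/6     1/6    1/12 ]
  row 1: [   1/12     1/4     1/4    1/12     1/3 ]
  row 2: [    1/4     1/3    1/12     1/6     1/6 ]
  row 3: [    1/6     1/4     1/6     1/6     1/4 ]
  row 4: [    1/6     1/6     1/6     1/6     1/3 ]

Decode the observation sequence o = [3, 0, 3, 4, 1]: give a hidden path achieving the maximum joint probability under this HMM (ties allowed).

path = [0, 4, 3, 1, 3]

t=0: δ = [5.556e-02, 6.944e-03, 4.167e-02, 1.389e-02, 4.167e-02]  (obs o_0=3)
t=1: δ = [2.604e-03, 1.157e-03, 3.472e-03, 2.315e-03, 2.315e-03]  ψ = [2, 0, 0, 4, 0]  (obs o_1=0)
t=2: δ = [1.447e-04, 7.234e-05, 1.085e-04, 1.286e-04, 1.085e-04]  ψ = [2, 2, 0, 4, 0]  (obs o_2=3)
t=3: δ = [3.572e-06, 1.429e-05, 6.028e-06, 9.042e-06, 1.206e-05]  ψ = [3, 3, 0, 4, 0]  (obs o_3=4)
t=4: δ = [1.005e-06, 1.005e-06, 7.938e-07, 1.191e-06, 5.954e-07]  ψ = [3, 4, 1, 1, 1]  (obs o_4=1)
backtrack: best end state = 3; path = [0, 4, 3, 1, 3]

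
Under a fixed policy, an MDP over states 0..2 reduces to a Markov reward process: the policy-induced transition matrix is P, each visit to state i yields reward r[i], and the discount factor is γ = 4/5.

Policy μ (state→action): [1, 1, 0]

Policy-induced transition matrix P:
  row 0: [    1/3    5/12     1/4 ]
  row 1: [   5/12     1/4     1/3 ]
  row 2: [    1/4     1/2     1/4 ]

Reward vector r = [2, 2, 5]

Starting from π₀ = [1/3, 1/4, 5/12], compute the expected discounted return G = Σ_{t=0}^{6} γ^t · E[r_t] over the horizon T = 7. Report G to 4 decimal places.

G = 11.6238

t=0: π = [0.3333, 0.2500, 0.4167], E[r] = 3.2500, γ^t·E[r] = 3.250000, running G = 3.250000
t=1: π = [0.3194, 0.4097, 0.2708], E[r] = 2.8125, γ^t·E[r] = 2.250000, running G = 5.500000
t=2: π = [0.3449, 0.3709, 0.2841], E[r] = 2.8524, γ^t·E[r] = 1.825556, running G = 7.325556
t=3: π = [0.3406, 0.3785, 0.2809], E[r] = 2.8427, γ^t·E[r] = 1.455481, running G = 8.781037
t=4: π = [0.3415, 0.3770, 0.2815], E[r] = 2.8446, γ^t·E[r] = 1.165160, running G = 9.946198
t=5: π = [0.3413, 0.3773, 0.2814], E[r] = 2.8442, γ^t·E[r] = 0.932003, running G = 10.878200
t=6: π = [0.3413, 0.3772, 0.2814], E[r] = 2.8443, γ^t·E[r] = 0.745623, running G = 11.623823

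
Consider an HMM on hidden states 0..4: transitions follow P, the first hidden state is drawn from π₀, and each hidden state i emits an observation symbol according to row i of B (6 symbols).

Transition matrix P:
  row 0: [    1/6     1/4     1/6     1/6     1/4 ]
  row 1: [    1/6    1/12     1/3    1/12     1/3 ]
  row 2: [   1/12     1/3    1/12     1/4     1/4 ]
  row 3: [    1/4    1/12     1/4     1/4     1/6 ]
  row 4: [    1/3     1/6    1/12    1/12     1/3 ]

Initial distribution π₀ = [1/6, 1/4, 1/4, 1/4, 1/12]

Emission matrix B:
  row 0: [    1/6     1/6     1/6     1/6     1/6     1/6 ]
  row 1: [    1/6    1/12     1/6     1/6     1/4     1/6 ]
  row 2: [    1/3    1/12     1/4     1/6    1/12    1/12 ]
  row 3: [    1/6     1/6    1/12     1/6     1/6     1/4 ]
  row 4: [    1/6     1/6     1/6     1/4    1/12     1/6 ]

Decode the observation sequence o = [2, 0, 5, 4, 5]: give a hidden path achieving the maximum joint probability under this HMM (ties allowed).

path = [1, 2, 3, 3, 3]

t=0: δ = [2.778e-02, 4.167e-02, 6.250e-02, 2.083e-02, 1.389e-02]  (obs o_0=2)
t=1: δ = [1.157e-03, 3.472e-03, 4.630e-03, 2.604e-03, 2.604e-03]  ψ = [1, 2, 1, 2, 2]  (obs o_1=0)
t=2: δ = [1.447e-04, 2.572e-04, 9.645e-05, 2.894e-04, 1.929e-04]  ψ = [4, 2, 1, 2, 1]  (obs o_2=5)
t=3: δ = [1.206e-05, 9.042e-06, 7.144e-06, 1.206e-05, 7.144e-06]  ψ = [3, 0, 1, 3, 1]  (obs o_3=4)
t=4: δ = [5.023e-07, 5.023e-07, 2.512e-07, 7.535e-07, 5.023e-07]  ψ = [3, 0, 1, 3, 0]  (obs o_4=5)
backtrack: best end state = 3; path = [1, 2, 3, 3, 3]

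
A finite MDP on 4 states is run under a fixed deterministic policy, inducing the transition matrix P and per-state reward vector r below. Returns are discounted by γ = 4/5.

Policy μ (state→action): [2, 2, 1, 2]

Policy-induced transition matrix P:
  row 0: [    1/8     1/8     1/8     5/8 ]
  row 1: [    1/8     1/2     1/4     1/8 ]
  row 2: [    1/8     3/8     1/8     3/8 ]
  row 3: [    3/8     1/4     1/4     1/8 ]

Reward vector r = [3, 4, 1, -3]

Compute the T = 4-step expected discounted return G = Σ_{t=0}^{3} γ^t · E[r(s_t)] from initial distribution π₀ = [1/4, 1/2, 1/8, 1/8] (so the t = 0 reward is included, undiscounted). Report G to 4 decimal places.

t=0: π = [0.2500, 0.5000, 0.1250, 0.1250], E[r] = 2.5000, γ^t·E[r] = 2.500000, running G = 2.500000
t=1: π = [0.1563, 0.3594, 0.2031, 0.2813], E[r] = 1.2656, γ^t·E[r] = 1.012500, running G = 3.512500
t=2: π = [0.1953, 0.3457, 0.2051, 0.2539], E[r] = 1.4121, γ^t·E[r] = 0.903750, running G = 4.416250
t=3: π = [0.1885, 0.3376, 0.2000, 0.2739], E[r] = 1.2942, γ^t·E[r] = 0.662625, running G = 5.078875

G = 5.0789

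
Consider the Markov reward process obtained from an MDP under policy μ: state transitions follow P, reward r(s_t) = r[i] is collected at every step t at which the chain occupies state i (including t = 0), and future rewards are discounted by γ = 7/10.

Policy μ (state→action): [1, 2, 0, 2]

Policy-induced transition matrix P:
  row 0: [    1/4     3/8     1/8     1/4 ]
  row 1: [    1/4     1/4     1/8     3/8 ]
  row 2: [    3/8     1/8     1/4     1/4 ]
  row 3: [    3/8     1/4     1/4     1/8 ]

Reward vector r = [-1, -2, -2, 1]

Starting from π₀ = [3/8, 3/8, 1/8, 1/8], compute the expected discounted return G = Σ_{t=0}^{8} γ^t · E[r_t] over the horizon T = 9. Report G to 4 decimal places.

G = -3.2748

t=0: π = [0.3750, 0.3750, 0.1250, 0.1250], E[r] = -1.2500, γ^t·E[r] = -1.250000, running G = -1.250000
t=1: π = [0.2813, 0.2813, 0.1563, 0.2813], E[r] = -0.8750, γ^t·E[r] = -0.612500, running G = -1.862500
t=2: π = [0.3047, 0.2656, 0.1797, 0.2500], E[r] = -0.9453, γ^t·E[r] = -0.463203, running G = -2.325703
t=3: π = [0.3037, 0.2656, 0.1787, 0.2520], E[r] = -0.9404, γ^t·E[r] = -0.322567, running G = -2.648271
t=4: π = [0.3038, 0.2656, 0.1788, 0.2517], E[r] = -0.9410, γ^t·E[r] = -0.225944, running G = -2.874214
t=5: π = [0.3038, 0.2656, 0.1788, 0.2517], E[r] = -0.9410, γ^t·E[r] = -0.158148, running G = -3.032362
t=6: π = [0.3038, 0.2656, 0.1788, 0.2517], E[r] = -0.9410, γ^t·E[r] = -0.110705, running G = -3.143067
t=7: π = [0.3038, 0.2656, 0.1788, 0.2517], E[r] = -0.9410, γ^t·E[r] = -0.077493, running G = -3.220560
t=8: π = [0.3038, 0.2656, 0.1788, 0.2517], E[r] = -0.9410, γ^t·E[r] = -0.054245, running G = -3.274805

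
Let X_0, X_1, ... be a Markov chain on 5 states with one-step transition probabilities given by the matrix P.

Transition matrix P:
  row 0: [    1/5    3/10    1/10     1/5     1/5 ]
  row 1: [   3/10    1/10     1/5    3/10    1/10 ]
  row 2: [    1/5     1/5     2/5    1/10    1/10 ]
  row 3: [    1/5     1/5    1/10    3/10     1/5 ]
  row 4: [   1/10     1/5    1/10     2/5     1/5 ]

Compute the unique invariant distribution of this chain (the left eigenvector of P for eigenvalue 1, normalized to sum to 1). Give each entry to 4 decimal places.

Balance equations π_j = Σ_i π_i·P[i][j]:
  π_0 = 1/5·π_0 + 3/10·π_1 + 1/5·π_2 + 1/5·π_3 + 1/10·π_4
  π_1 = 3/10·π_0 + 1/10·π_1 + 1/5·π_2 + 1/5·π_3 + 1/5·π_4
  π_2 = 1/10·π_0 + 1/5·π_1 + 2/5·π_2 + 1/10·π_3 + 1/10·π_4
  π_3 = 1/5·π_0 + 3/10·π_1 + 1/10·π_2 + 3/10·π_3 + 2/5·π_4
  normalize: π_0 + π_1 + π_2 + π_3 + π_4 = 1
Solving the linear system gives exactly π = [1553/7622, 1527/7622, 1307/7622, 997/3811, 1241/7622].

π = [0.2038, 0.2003, 0.1715, 0.2616, 0.1628]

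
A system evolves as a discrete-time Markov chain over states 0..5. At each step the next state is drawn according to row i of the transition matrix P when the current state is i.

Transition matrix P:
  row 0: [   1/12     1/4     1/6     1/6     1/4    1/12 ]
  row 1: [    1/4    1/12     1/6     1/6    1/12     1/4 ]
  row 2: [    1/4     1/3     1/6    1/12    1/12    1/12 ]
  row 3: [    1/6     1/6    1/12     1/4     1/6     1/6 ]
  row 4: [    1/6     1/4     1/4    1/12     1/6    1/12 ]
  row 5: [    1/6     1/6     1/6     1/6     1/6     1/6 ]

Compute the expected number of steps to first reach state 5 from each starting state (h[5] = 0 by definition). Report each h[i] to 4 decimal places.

h = [7.5815, 6.4925, 7.5329, 6.9919, 7.6231, 0.0000]

First-step conditioning: h[5] = 0; for i ≠ 5, h[i] = 1 + Σ_k P[i][k]·h[k].
  h[0] = 1 + 1/12·h[0] + 1/4·h[1] + 1/6·h[2] + 1/6·h[3] + 1/4·h[4]
  h[1] = 1 + 1/4·h[0] + 1/12·h[1] + 1/6·h[2] + 1/6·h[3] + 1/12·h[4]
  h[2] = 1 + 1/4·h[0] + 1/3·h[1] + 1/6·h[2] + 1/12·h[3] + 1/12·h[4]
  h[3] = 1 + 1/6·h[0] + 1/6·h[1] + 1/12·h[2] + 1/4·h[3] + 1/6·h[4]
  h[4] = 1 + 1/6·h[0] + 1/4·h[1] + 1/4·h[2] + 1/12·h[3] + 1/6·h[4]
Solving the 5×5 linear system over states ≠ 5 gives exactly h = [6558/865, 5616/865, 6516/865, 6048/865, 6594/865, 0] (h[5] = 0 is the target).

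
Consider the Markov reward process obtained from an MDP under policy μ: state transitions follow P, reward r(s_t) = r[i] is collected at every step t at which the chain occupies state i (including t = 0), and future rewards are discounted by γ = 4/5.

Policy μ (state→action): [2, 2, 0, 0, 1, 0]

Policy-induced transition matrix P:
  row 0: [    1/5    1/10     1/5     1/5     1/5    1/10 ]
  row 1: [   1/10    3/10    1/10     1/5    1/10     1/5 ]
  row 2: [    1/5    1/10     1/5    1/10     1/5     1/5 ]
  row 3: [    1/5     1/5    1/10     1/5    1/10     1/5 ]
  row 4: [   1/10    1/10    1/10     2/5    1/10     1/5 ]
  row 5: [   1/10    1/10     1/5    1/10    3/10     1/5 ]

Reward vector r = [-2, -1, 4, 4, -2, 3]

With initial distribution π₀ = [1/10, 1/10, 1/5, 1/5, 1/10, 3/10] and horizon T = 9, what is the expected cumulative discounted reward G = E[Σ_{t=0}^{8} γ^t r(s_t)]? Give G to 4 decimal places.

t=0: π = [0.1000, 0.1000, 0.2000, 0.2000, 0.1000, 0.3000], E[r] = 2.0000, γ^t·E[r] = 2.000000, running G = 2.000000
t=1: π = [0.1500, 0.1400, 0.1600, 0.1700, 0.1900, 0.1900], E[r] = 1.0700, γ^t·E[r] = 0.856000, running G = 2.856000
t=2: π = [0.1480, 0.1450, 0.1500, 0.2030, 0.1690, 0.1850], E[r] = 1.1880, γ^t·E[r] = 0.760320, running G = 3.616320
t=3: π = [0.1501, 0.1493, 0.1483, 0.2003, 0.1668, 0.1852], E[r] = 1.1669, γ^t·E[r] = 0.597453, running G = 4.213773
t=4: π = [0.1499, 0.1499, 0.1484, 0.2000, 0.1669, 0.1850], E[r] = 1.1651, γ^t·E[r] = 0.477209, running G = 4.690981
t=5: π = [0.1498, 0.1500, 0.1483, 0.2000, 0.1668, 0.1850], E[r] = 1.1652, γ^t·E[r] = 0.381820, running G = 5.072801
t=6: π = [0.1498, 0.1500, 0.1483, 0.2000, 0.1668, 0.1850], E[r] = 1.1652, γ^t·E[r] = 0.305442, running G = 5.378243
t=7: π = [0.1498, 0.1500, 0.1483, 0.2000, 0.1668, 0.1850], E[r] = 1.1652, γ^t·E[r] = 0.244353, running G = 5.622596
t=8: π = [0.1498, 0.1500, 0.1483, 0.2000, 0.1668, 0.1850], E[r] = 1.1652, γ^t·E[r] = 0.195482, running G = 5.818078

G = 5.8181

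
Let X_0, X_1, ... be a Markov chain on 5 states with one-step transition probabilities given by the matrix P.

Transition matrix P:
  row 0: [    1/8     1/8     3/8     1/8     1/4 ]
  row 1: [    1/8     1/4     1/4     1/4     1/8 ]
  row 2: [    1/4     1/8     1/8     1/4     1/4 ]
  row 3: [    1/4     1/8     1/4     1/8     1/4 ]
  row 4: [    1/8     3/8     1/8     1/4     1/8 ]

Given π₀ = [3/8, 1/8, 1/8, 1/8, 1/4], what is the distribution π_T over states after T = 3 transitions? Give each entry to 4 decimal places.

t=0: π = [0.3750, 0.1250, 0.1250, 0.1250, 0.2500]
t=1: π = [0.1563, 0.2031, 0.2500, 0.1875, 0.2031]
t=2: π = [0.1797, 0.2012, 0.2129, 0.2070, 0.1992]
t=3: π = [0.1775, 0.2000, 0.2209, 0.2017, 0.2000]

π = [0.1775, 0.2000, 0.2209, 0.2017, 0.2000]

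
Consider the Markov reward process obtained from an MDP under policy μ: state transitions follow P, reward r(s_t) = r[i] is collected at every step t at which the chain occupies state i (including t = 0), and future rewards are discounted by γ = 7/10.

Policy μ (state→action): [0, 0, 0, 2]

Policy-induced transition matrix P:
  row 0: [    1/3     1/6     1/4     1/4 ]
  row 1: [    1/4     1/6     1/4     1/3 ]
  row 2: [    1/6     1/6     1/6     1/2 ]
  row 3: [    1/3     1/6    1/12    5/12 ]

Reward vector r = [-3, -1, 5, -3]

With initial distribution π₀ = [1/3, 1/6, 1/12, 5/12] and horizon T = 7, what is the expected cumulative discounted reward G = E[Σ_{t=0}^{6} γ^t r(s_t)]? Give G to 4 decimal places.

G = -4.6160

t=0: π = [0.3333, 0.1667, 0.0833, 0.4167], E[r] = -2.0000, γ^t·E[r] = -2.000000, running G = -2.000000
t=1: π = [0.3056, 0.1667, 0.1736, 0.3542], E[r] = -1.2778, γ^t·E[r] = -0.894444, running G = -2.894444
t=2: π = [0.2905, 0.1667, 0.1765, 0.3663], E[r] = -1.2546, γ^t·E[r] = -0.614769, running G = -3.509213
t=3: π = [0.2900, 0.1667, 0.1742, 0.3691], E[r] = -1.2728, γ^t·E[r] = -0.436557, running G = -3.945770
t=4: π = [0.2904, 0.1667, 0.1740, 0.3690], E[r] = -1.2749, γ^t·E[r] = -0.306107, running G = -4.251878
t=5: π = [0.2904, 0.1667, 0.1740, 0.3689], E[r] = -1.2746, γ^t·E[r] = -0.214221, running G = -4.466099
t=6: π = [0.2904, 0.1667, 0.1740, 0.3689], E[r] = -1.2745, γ^t·E[r] = -0.149944, running G = -4.616043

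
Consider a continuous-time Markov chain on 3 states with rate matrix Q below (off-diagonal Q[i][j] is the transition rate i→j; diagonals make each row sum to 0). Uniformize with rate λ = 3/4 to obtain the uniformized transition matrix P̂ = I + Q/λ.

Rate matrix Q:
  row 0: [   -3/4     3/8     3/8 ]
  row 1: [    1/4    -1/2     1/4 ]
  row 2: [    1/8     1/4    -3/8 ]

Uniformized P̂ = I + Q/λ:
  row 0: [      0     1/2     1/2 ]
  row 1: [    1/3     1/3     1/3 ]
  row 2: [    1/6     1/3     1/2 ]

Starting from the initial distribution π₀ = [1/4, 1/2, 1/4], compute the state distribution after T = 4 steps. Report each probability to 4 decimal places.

t=0: π = [0.2500, 0.5000, 0.2500]
t=1: π = [0.2083, 0.3750, 0.4167]
t=2: π = [0.1944, 0.3681, 0.4375]
t=3: π = [0.1956, 0.3657, 0.4387]
t=4: π = [0.1950, 0.3659, 0.4390]

π = [0.1950, 0.3659, 0.4390]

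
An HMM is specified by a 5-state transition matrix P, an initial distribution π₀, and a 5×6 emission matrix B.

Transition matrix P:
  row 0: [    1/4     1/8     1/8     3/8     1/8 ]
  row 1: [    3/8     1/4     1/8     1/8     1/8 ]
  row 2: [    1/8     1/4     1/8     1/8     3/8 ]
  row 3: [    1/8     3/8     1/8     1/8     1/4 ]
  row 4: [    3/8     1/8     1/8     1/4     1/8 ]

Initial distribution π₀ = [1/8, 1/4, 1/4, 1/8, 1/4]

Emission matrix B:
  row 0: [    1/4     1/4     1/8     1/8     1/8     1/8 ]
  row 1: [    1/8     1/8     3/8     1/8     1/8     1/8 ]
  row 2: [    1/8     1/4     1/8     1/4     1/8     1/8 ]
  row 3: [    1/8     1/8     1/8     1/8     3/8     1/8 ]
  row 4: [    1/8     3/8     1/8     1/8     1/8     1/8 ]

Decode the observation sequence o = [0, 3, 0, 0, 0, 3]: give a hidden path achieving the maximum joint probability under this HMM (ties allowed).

path = [2, 4, 0, 0, 0, 3]

t=0: δ = [3.125e-02, 3.125e-02, 3.125e-02, 1.562e-02, 3.125e-02]  (obs o_0=0)
t=1: δ = [1.465e-03, 9.766e-04, 9.766e-04, 1.465e-03, 1.465e-03]  ψ = [1, 1, 0, 0, 2]  (obs o_1=3)
t=2: δ = [1.373e-04, 6.866e-05, 2.289e-05, 6.866e-05, 4.578e-05]  ψ = [4, 3, 0, 0, 2]  (obs o_2=0)
t=3: δ = [8.583e-06, 3.219e-06, 2.146e-06, 6.437e-06, 2.146e-06]  ψ = [0, 3, 0, 0, 0]  (obs o_3=0)
t=4: δ = [5.364e-07, 3.017e-07, 1.341e-07, 4.023e-07, 2.012e-07]  ψ = [0, 3, 0, 0, 3]  (obs o_4=0)
t=5: δ = [1.676e-08, 1.886e-08, 1.676e-08, 2.515e-08, 1.257e-08]  ψ = [0, 3, 0, 0, 3]  (obs o_5=3)
backtrack: best end state = 3; path = [2, 4, 0, 0, 0, 3]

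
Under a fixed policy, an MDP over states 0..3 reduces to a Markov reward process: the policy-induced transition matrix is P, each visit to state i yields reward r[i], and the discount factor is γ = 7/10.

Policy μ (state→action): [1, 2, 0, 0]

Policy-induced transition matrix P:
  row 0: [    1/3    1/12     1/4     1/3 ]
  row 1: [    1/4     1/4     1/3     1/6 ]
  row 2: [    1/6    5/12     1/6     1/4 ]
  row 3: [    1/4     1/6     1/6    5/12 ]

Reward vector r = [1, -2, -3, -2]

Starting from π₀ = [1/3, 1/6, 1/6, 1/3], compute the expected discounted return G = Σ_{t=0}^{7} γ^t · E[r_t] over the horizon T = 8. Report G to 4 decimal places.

G = -4.2788

t=0: π = [0.3333, 0.1667, 0.1667, 0.3333], E[r] = -1.1667, γ^t·E[r] = -1.166667, running G = -1.166667
t=1: π = [0.2639, 0.1944, 0.2222, 0.3194], E[r] = -1.4306, γ^t·E[r] = -1.001389, running G = -2.168056
t=2: π = [0.2535, 0.2164, 0.2211, 0.3090], E[r] = -1.4606, γ^t·E[r] = -0.715718, running G = -2.883773
t=3: π = [0.2527, 0.2188, 0.2239, 0.3046], E[r] = -1.4658, γ^t·E[r] = -0.502756, running G = -3.386529
t=4: π = [0.2524, 0.2198, 0.2242, 0.3036], E[r] = -1.4670, γ^t·E[r] = -0.352224, running G = -3.738753
t=5: π = [0.2524, 0.2200, 0.2243, 0.3033], E[r] = -1.4673, γ^t·E[r] = -0.246607, running G = -3.985360
t=6: π = [0.2523, 0.2201, 0.2244, 0.3032], E[r] = -1.4674, γ^t·E[r] = -0.172633, running G = -4.157993
t=7: π = [0.2523, 0.2201, 0.2244, 0.3032], E[r] = -1.4674, γ^t·E[r] = -0.120845, running G = -4.278838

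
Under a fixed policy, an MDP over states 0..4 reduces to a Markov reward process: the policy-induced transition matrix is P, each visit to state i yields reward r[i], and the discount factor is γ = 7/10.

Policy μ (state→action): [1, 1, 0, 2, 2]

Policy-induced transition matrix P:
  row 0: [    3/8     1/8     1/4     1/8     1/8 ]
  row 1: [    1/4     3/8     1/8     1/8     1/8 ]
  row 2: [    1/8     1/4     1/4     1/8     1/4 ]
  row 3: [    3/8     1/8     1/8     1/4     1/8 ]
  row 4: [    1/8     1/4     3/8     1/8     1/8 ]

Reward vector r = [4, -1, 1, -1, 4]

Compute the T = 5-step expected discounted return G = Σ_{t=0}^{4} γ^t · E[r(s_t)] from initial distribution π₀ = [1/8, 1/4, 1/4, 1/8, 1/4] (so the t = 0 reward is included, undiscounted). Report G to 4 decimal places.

G = 3.8786

t=0: π = [0.1250, 0.2500, 0.2500, 0.1250, 0.2500], E[r] = 1.3750, γ^t·E[r] = 1.375000, running G = 1.375000
t=1: π = [0.2188, 0.2500, 0.2344, 0.1406, 0.1563], E[r] = 1.3438, γ^t·E[r] = 0.940625, running G = 2.315625
t=2: π = [0.2461, 0.2363, 0.2207, 0.1426, 0.1543], E[r] = 1.4434, γ^t·E[r] = 0.707246, running G = 3.022871
t=3: π = [0.2517, 0.2310, 0.2219, 0.1428, 0.1526], E[r] = 1.4653, γ^t·E[r] = 0.502609, running G = 3.525480
t=4: π = [0.2525, 0.2296, 0.2224, 0.1429, 0.1527], E[r] = 1.4709, γ^t·E[r] = 0.353167, running G = 3.878647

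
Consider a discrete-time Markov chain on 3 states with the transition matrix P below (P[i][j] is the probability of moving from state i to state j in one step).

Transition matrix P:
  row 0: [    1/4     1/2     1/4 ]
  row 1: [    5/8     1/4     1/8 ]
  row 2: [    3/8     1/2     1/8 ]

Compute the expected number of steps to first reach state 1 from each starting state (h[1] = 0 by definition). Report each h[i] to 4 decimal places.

First-step conditioning: h[1] = 0; for i ≠ 1, h[i] = 1 + Σ_k P[i][k]·h[k].
  h[0] = 1 + 1/4·h[0] + 1/4·h[2]
  h[2] = 1 + 3/8·h[0] + 1/8·h[2]
Solving the 2×2 linear system over states ≠ 1 gives exactly h = [2, 0, 2] (h[1] = 0 is the target).

h = [2.0000, 0.0000, 2.0000]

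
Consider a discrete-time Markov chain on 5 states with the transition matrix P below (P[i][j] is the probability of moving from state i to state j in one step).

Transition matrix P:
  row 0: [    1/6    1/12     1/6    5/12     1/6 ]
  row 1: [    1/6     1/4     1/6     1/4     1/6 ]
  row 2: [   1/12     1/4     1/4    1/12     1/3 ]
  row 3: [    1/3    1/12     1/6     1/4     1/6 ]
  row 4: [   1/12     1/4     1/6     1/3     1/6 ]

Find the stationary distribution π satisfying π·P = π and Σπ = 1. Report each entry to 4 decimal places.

π = [0.1794, 0.1758, 0.1818, 0.2660, 0.1970]

Balance equations π_j = Σ_i π_i·P[i][j]:
  π_0 = 1/6·π_0 + 1/6·π_1 + 1/12·π_2 + 1/3·π_3 + 1/12·π_4
  π_1 = 1/12·π_0 + 1/4·π_1 + 1/4·π_2 + 1/12·π_3 + 1/4·π_4
  π_2 = 1/6·π_0 + 1/6·π_1 + 1/4·π_2 + 1/6·π_3 + 1/6·π_4
  π_3 = 5/12·π_0 + 1/4·π_1 + 1/12·π_2 + 1/4·π_3 + 1/3·π_4
  normalize: π_0 + π_1 + π_2 + π_3 + π_4 = 1
Solving the linear system gives exactly π = [829/4620, 29/165, 2/11, 1229/4620, 13/66].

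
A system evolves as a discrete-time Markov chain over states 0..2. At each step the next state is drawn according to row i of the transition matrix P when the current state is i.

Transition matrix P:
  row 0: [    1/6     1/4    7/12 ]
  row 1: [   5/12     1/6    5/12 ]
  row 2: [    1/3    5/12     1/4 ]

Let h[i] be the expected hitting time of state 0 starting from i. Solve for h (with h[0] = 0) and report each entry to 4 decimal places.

h = [0.0000, 2.5846, 2.7692]

First-step conditioning: h[0] = 0; for i ≠ 0, h[i] = 1 + Σ_k P[i][k]·h[k].
  h[1] = 1 + 1/6·h[1] + 5/12·h[2]
  h[2] = 1 + 5/12·h[1] + 1/4·h[2]
Solving the 2×2 linear system over states ≠ 0 gives exactly h = [0, 168/65, 36/13] (h[0] = 0 is the target).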